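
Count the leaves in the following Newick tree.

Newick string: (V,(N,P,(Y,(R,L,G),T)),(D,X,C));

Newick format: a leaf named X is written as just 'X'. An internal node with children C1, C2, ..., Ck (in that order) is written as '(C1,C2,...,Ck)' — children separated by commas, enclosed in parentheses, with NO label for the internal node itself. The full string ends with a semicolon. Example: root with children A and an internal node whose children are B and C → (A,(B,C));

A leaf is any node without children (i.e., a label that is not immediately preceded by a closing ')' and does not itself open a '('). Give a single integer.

Newick: (V,(N,P,(Y,(R,L,G),T)),(D,X,C));
Scan left-to-right; a leaf is any maximal label run not followed by '(':
  pos 1: leaf 'V' → count = 1
  pos 4: leaf 'N' → count = 2
  pos 6: leaf 'P' → count = 3
  pos 9: leaf 'Y' → count = 4
  pos 12: leaf 'R' → count = 5
  pos 14: leaf 'L' → count = 6
  pos 16: leaf 'G' → count = 7
  pos 19: leaf 'T' → count = 8
  pos 24: leaf 'D' → count = 9
  pos 26: leaf 'X' → count = 10
  pos 28: leaf 'C' → count = 11
Total leaves: 11

Answer: 11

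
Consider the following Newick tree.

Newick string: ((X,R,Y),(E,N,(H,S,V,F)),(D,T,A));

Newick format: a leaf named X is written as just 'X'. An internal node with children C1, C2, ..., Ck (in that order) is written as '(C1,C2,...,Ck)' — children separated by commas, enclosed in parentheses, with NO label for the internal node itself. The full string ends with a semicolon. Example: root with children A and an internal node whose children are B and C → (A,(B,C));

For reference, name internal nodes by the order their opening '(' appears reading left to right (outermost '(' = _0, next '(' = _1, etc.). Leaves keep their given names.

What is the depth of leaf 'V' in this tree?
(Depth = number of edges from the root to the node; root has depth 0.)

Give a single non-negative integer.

Newick: ((X,R,Y),(E,N,(H,S,V,F)),(D,T,A));
Naming internals by '(' encounter order: outermost '(' = _0, next = _1, ...
Query node: V
Path from root: _0 -> _2 -> _3 -> V
Depth of V: 3 (number of edges from root)

Answer: 3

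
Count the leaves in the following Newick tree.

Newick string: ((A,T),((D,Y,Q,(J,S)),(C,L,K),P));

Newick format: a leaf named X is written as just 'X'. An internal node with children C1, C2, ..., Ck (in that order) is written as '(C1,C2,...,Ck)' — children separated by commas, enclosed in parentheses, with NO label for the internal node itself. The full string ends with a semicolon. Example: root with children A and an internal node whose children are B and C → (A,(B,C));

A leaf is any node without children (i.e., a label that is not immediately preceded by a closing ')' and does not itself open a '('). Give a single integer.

Answer: 11

Derivation:
Newick: ((A,T),((D,Y,Q,(J,S)),(C,L,K),P));
Scan left-to-right; a leaf is any maximal label run not followed by '(':
  pos 2: leaf 'A' → count = 1
  pos 4: leaf 'T' → count = 2
  pos 9: leaf 'D' → count = 3
  pos 11: leaf 'Y' → count = 4
  pos 13: leaf 'Q' → count = 5
  pos 16: leaf 'J' → count = 6
  pos 18: leaf 'S' → count = 7
  pos 23: leaf 'C' → count = 8
  pos 25: leaf 'L' → count = 9
  pos 27: leaf 'K' → count = 10
  pos 30: leaf 'P' → count = 11
Total leaves: 11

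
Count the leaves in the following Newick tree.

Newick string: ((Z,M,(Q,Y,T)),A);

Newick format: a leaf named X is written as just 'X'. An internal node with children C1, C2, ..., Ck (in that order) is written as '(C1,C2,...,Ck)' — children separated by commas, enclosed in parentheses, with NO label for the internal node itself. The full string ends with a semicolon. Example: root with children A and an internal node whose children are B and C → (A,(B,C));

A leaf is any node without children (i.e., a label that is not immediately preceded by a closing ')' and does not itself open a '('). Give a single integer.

Newick: ((Z,M,(Q,Y,T)),A);
Scan left-to-right; a leaf is any maximal label run not followed by '(':
  pos 2: leaf 'Z' → count = 1
  pos 4: leaf 'M' → count = 2
  pos 7: leaf 'Q' → count = 3
  pos 9: leaf 'Y' → count = 4
  pos 11: leaf 'T' → count = 5
  pos 15: leaf 'A' → count = 6
Total leaves: 6

Answer: 6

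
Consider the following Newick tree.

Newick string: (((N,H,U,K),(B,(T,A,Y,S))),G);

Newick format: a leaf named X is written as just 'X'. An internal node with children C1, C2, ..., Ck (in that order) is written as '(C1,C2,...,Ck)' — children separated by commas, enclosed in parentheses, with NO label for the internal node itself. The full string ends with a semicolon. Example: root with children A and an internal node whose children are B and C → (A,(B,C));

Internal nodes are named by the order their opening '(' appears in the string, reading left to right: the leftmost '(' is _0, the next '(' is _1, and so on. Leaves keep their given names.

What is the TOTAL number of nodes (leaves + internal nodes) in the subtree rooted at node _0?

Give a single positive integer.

Answer: 15

Derivation:
Newick: (((N,H,U,K),(B,(T,A,Y,S))),G);
Locate _0: it is the '(' at position 0 (the 1st '(' reading left to right).
Query: subtree rooted at _0
_0: subtree_size = 1 + 14
  _1: subtree_size = 1 + 12
    _2: subtree_size = 1 + 4
      N: subtree_size = 1 + 0
      H: subtree_size = 1 + 0
      U: subtree_size = 1 + 0
      K: subtree_size = 1 + 0
    _3: subtree_size = 1 + 6
      B: subtree_size = 1 + 0
      _4: subtree_size = 1 + 4
        T: subtree_size = 1 + 0
        A: subtree_size = 1 + 0
        Y: subtree_size = 1 + 0
        S: subtree_size = 1 + 0
  G: subtree_size = 1 + 0
Total subtree size of _0: 15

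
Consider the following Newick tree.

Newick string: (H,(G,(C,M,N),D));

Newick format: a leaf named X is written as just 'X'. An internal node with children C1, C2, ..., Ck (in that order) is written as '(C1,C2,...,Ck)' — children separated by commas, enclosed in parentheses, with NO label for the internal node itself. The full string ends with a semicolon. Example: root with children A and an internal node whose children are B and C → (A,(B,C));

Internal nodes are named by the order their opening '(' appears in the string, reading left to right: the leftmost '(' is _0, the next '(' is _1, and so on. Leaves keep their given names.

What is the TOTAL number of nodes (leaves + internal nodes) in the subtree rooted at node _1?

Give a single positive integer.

Answer: 7

Derivation:
Newick: (H,(G,(C,M,N),D));
Locate _1: it is the '(' at position 3 (the 2nd '(' reading left to right).
Query: subtree rooted at _1
_1: subtree_size = 1 + 6
  G: subtree_size = 1 + 0
  _2: subtree_size = 1 + 3
    C: subtree_size = 1 + 0
    M: subtree_size = 1 + 0
    N: subtree_size = 1 + 0
  D: subtree_size = 1 + 0
Total subtree size of _1: 7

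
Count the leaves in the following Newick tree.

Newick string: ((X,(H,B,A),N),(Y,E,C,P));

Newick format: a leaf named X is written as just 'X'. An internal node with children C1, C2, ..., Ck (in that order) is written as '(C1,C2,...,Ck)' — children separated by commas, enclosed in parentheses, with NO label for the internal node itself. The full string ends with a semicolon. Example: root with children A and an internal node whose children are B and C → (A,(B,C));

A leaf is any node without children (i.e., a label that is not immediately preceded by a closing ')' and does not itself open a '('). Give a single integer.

Answer: 9

Derivation:
Newick: ((X,(H,B,A),N),(Y,E,C,P));
Scan left-to-right; a leaf is any maximal label run not followed by '(':
  pos 2: leaf 'X' → count = 1
  pos 5: leaf 'H' → count = 2
  pos 7: leaf 'B' → count = 3
  pos 9: leaf 'A' → count = 4
  pos 12: leaf 'N' → count = 5
  pos 16: leaf 'Y' → count = 6
  pos 18: leaf 'E' → count = 7
  pos 20: leaf 'C' → count = 8
  pos 22: leaf 'P' → count = 9
Total leaves: 9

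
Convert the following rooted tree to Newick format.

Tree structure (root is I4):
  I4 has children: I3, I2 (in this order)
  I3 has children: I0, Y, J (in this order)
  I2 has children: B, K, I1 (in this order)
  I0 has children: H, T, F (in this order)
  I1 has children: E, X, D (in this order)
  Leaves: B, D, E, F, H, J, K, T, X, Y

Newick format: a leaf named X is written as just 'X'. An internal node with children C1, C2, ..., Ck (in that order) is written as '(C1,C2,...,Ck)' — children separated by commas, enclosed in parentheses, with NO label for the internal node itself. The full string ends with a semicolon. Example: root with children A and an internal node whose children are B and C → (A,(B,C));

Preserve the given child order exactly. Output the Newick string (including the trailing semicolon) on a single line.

internal I4 with children ['I3', 'I2']
  internal I3 with children ['I0', 'Y', 'J']
    internal I0 with children ['H', 'T', 'F']
      leaf 'H' → 'H'
      leaf 'T' → 'T'
      leaf 'F' → 'F'
    → '(H,T,F)'
    leaf 'Y' → 'Y'
    leaf 'J' → 'J'
  → '((H,T,F),Y,J)'
  internal I2 with children ['B', 'K', 'I1']
    leaf 'B' → 'B'
    leaf 'K' → 'K'
    internal I1 with children ['E', 'X', 'D']
      leaf 'E' → 'E'
      leaf 'X' → 'X'
      leaf 'D' → 'D'
    → '(E,X,D)'
  → '(B,K,(E,X,D))'
→ '(((H,T,F),Y,J),(B,K,(E,X,D)))'
Final: (((H,T,F),Y,J),(B,K,(E,X,D)));

Answer: (((H,T,F),Y,J),(B,K,(E,X,D)));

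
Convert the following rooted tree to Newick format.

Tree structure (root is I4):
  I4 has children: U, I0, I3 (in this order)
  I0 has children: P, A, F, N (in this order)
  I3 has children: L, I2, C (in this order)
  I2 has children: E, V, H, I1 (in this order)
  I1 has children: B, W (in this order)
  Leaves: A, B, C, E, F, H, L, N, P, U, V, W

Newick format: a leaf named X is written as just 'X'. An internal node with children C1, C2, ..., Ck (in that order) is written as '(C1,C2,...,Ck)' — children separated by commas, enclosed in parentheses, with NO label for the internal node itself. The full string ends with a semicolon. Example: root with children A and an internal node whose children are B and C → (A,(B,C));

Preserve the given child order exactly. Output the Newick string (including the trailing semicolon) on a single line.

Answer: (U,(P,A,F,N),(L,(E,V,H,(B,W)),C));

Derivation:
internal I4 with children ['U', 'I0', 'I3']
  leaf 'U' → 'U'
  internal I0 with children ['P', 'A', 'F', 'N']
    leaf 'P' → 'P'
    leaf 'A' → 'A'
    leaf 'F' → 'F'
    leaf 'N' → 'N'
  → '(P,A,F,N)'
  internal I3 with children ['L', 'I2', 'C']
    leaf 'L' → 'L'
    internal I2 with children ['E', 'V', 'H', 'I1']
      leaf 'E' → 'E'
      leaf 'V' → 'V'
      leaf 'H' → 'H'
      internal I1 with children ['B', 'W']
        leaf 'B' → 'B'
        leaf 'W' → 'W'
      → '(B,W)'
    → '(E,V,H,(B,W))'
    leaf 'C' → 'C'
  → '(L,(E,V,H,(B,W)),C)'
→ '(U,(P,A,F,N),(L,(E,V,H,(B,W)),C))'
Final: (U,(P,A,F,N),(L,(E,V,H,(B,W)),C));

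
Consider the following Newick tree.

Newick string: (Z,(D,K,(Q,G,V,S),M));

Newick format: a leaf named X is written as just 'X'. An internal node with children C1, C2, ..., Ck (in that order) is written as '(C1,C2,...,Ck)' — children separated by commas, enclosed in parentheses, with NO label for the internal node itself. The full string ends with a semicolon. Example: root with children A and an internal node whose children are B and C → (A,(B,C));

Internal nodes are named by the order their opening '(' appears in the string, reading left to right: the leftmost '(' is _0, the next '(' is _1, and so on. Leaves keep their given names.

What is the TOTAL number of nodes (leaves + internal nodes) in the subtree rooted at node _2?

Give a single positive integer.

Answer: 5

Derivation:
Newick: (Z,(D,K,(Q,G,V,S),M));
Locate _2: it is the '(' at position 8 (the 3rd '(' reading left to right).
Query: subtree rooted at _2
_2: subtree_size = 1 + 4
  Q: subtree_size = 1 + 0
  G: subtree_size = 1 + 0
  V: subtree_size = 1 + 0
  S: subtree_size = 1 + 0
Total subtree size of _2: 5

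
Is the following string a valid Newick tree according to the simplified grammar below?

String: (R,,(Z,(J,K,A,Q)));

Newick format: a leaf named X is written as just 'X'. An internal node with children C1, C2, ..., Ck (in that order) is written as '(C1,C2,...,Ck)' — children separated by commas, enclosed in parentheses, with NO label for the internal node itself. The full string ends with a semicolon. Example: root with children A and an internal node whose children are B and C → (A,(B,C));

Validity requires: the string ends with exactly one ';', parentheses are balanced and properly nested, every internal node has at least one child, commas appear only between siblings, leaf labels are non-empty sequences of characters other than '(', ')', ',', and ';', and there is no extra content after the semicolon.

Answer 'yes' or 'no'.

Input: (R,,(Z,(J,K,A,Q)));
Paren balance: 3 '(' vs 3 ')' OK
Ends with single ';': True
Full parse: FAILS (empty leaf label at pos 3)
Valid: False

Answer: no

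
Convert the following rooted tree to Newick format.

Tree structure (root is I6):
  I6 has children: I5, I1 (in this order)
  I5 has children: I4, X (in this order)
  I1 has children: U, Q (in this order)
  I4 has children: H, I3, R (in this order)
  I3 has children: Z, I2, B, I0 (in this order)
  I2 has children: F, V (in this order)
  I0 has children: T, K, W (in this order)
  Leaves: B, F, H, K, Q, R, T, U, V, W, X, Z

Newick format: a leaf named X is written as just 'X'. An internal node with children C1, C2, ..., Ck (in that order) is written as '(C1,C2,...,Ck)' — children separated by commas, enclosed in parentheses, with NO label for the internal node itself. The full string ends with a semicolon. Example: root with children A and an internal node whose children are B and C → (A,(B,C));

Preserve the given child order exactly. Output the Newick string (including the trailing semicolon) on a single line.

Answer: (((H,(Z,(F,V),B,(T,K,W)),R),X),(U,Q));

Derivation:
internal I6 with children ['I5', 'I1']
  internal I5 with children ['I4', 'X']
    internal I4 with children ['H', 'I3', 'R']
      leaf 'H' → 'H'
      internal I3 with children ['Z', 'I2', 'B', 'I0']
        leaf 'Z' → 'Z'
        internal I2 with children ['F', 'V']
          leaf 'F' → 'F'
          leaf 'V' → 'V'
        → '(F,V)'
        leaf 'B' → 'B'
        internal I0 with children ['T', 'K', 'W']
          leaf 'T' → 'T'
          leaf 'K' → 'K'
          leaf 'W' → 'W'
        → '(T,K,W)'
      → '(Z,(F,V),B,(T,K,W))'
      leaf 'R' → 'R'
    → '(H,(Z,(F,V),B,(T,K,W)),R)'
    leaf 'X' → 'X'
  → '((H,(Z,(F,V),B,(T,K,W)),R),X)'
  internal I1 with children ['U', 'Q']
    leaf 'U' → 'U'
    leaf 'Q' → 'Q'
  → '(U,Q)'
→ '(((H,(Z,(F,V),B,(T,K,W)),R),X),(U,Q))'
Final: (((H,(Z,(F,V),B,(T,K,W)),R),X),(U,Q));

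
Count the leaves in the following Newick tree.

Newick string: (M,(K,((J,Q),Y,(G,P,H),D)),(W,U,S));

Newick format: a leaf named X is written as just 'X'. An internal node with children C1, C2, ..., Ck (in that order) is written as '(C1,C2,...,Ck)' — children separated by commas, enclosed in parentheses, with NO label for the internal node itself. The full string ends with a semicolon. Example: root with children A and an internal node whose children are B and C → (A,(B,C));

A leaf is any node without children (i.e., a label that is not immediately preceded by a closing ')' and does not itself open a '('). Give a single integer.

Answer: 12

Derivation:
Newick: (M,(K,((J,Q),Y,(G,P,H),D)),(W,U,S));
Scan left-to-right; a leaf is any maximal label run not followed by '(':
  pos 1: leaf 'M' → count = 1
  pos 4: leaf 'K' → count = 2
  pos 8: leaf 'J' → count = 3
  pos 10: leaf 'Q' → count = 4
  pos 13: leaf 'Y' → count = 5
  pos 16: leaf 'G' → count = 6
  pos 18: leaf 'P' → count = 7
  pos 20: leaf 'H' → count = 8
  pos 23: leaf 'D' → count = 9
  pos 28: leaf 'W' → count = 10
  pos 30: leaf 'U' → count = 11
  pos 32: leaf 'S' → count = 12
Total leaves: 12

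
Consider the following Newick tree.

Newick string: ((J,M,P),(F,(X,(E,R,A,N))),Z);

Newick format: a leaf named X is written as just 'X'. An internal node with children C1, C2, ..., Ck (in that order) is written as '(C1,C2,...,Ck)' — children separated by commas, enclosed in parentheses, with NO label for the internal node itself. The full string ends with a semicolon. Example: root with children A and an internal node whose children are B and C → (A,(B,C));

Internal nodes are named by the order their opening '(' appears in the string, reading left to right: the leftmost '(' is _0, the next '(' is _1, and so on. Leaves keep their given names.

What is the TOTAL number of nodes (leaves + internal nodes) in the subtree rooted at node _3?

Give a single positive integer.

Newick: ((J,M,P),(F,(X,(E,R,A,N))),Z);
Locate _3: it is the '(' at position 12 (the 4th '(' reading left to right).
Query: subtree rooted at _3
_3: subtree_size = 1 + 6
  X: subtree_size = 1 + 0
  _4: subtree_size = 1 + 4
    E: subtree_size = 1 + 0
    R: subtree_size = 1 + 0
    A: subtree_size = 1 + 0
    N: subtree_size = 1 + 0
Total subtree size of _3: 7

Answer: 7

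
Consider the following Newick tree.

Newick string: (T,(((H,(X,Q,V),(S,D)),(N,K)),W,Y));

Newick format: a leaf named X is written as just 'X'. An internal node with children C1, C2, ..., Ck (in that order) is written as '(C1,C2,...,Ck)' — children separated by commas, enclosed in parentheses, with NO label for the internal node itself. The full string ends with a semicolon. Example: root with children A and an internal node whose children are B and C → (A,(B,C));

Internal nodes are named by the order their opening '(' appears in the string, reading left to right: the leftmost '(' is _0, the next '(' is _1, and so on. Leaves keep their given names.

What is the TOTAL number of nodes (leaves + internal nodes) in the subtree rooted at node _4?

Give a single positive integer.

Newick: (T,(((H,(X,Q,V),(S,D)),(N,K)),W,Y));
Locate _4: it is the '(' at position 8 (the 5th '(' reading left to right).
Query: subtree rooted at _4
_4: subtree_size = 1 + 3
  X: subtree_size = 1 + 0
  Q: subtree_size = 1 + 0
  V: subtree_size = 1 + 0
Total subtree size of _4: 4

Answer: 4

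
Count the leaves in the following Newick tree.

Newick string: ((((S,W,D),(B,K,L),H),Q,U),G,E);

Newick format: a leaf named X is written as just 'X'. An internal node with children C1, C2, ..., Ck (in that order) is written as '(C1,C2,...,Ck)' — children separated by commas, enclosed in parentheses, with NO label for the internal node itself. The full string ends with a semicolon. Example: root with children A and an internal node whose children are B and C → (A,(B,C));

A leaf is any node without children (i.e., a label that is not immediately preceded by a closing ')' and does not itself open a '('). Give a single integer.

Newick: ((((S,W,D),(B,K,L),H),Q,U),G,E);
Scan left-to-right; a leaf is any maximal label run not followed by '(':
  pos 4: leaf 'S' → count = 1
  pos 6: leaf 'W' → count = 2
  pos 8: leaf 'D' → count = 3
  pos 12: leaf 'B' → count = 4
  pos 14: leaf 'K' → count = 5
  pos 16: leaf 'L' → count = 6
  pos 19: leaf 'H' → count = 7
  pos 22: leaf 'Q' → count = 8
  pos 24: leaf 'U' → count = 9
  pos 27: leaf 'G' → count = 10
  pos 29: leaf 'E' → count = 11
Total leaves: 11

Answer: 11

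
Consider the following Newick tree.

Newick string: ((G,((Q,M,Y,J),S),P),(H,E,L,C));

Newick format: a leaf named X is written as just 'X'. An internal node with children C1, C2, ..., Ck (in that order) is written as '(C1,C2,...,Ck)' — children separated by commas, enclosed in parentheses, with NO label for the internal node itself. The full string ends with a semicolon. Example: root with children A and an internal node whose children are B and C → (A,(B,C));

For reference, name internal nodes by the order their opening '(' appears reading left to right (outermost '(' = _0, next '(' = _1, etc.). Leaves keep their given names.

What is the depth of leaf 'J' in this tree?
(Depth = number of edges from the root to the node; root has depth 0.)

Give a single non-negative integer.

Newick: ((G,((Q,M,Y,J),S),P),(H,E,L,C));
Naming internals by '(' encounter order: outermost '(' = _0, next = _1, ...
Query node: J
Path from root: _0 -> _1 -> _2 -> _3 -> J
Depth of J: 4 (number of edges from root)

Answer: 4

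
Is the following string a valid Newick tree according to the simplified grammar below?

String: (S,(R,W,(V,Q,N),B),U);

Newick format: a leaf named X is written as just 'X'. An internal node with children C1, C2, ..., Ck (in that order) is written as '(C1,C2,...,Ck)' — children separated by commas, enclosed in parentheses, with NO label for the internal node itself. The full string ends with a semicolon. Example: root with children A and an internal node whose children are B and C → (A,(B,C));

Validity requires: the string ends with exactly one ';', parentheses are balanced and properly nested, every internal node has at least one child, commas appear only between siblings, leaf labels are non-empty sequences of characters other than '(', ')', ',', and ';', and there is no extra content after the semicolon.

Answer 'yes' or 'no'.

Input: (S,(R,W,(V,Q,N),B),U);
Paren balance: 3 '(' vs 3 ')' OK
Ends with single ';': True
Full parse: OK
Valid: True

Answer: yes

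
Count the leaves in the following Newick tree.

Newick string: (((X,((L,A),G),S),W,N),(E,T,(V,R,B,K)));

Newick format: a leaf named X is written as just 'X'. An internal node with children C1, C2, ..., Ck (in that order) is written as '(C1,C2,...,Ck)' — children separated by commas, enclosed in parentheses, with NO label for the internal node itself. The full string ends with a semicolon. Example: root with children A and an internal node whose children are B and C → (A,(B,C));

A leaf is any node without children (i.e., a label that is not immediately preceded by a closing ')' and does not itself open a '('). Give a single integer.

Answer: 13

Derivation:
Newick: (((X,((L,A),G),S),W,N),(E,T,(V,R,B,K)));
Scan left-to-right; a leaf is any maximal label run not followed by '(':
  pos 3: leaf 'X' → count = 1
  pos 7: leaf 'L' → count = 2
  pos 9: leaf 'A' → count = 3
  pos 12: leaf 'G' → count = 4
  pos 15: leaf 'S' → count = 5
  pos 18: leaf 'W' → count = 6
  pos 20: leaf 'N' → count = 7
  pos 24: leaf 'E' → count = 8
  pos 26: leaf 'T' → count = 9
  pos 29: leaf 'V' → count = 10
  pos 31: leaf 'R' → count = 11
  pos 33: leaf 'B' → count = 12
  pos 35: leaf 'K' → count = 13
Total leaves: 13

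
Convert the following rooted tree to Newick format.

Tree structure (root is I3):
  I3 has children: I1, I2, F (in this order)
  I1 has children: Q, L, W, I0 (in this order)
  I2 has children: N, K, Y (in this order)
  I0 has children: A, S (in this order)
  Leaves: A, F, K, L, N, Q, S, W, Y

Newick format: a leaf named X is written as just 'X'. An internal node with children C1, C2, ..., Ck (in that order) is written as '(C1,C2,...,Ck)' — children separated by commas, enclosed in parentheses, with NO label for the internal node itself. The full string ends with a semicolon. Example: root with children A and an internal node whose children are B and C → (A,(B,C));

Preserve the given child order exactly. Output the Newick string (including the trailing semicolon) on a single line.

Answer: ((Q,L,W,(A,S)),(N,K,Y),F);

Derivation:
internal I3 with children ['I1', 'I2', 'F']
  internal I1 with children ['Q', 'L', 'W', 'I0']
    leaf 'Q' → 'Q'
    leaf 'L' → 'L'
    leaf 'W' → 'W'
    internal I0 with children ['A', 'S']
      leaf 'A' → 'A'
      leaf 'S' → 'S'
    → '(A,S)'
  → '(Q,L,W,(A,S))'
  internal I2 with children ['N', 'K', 'Y']
    leaf 'N' → 'N'
    leaf 'K' → 'K'
    leaf 'Y' → 'Y'
  → '(N,K,Y)'
  leaf 'F' → 'F'
→ '((Q,L,W,(A,S)),(N,K,Y),F)'
Final: ((Q,L,W,(A,S)),(N,K,Y),F);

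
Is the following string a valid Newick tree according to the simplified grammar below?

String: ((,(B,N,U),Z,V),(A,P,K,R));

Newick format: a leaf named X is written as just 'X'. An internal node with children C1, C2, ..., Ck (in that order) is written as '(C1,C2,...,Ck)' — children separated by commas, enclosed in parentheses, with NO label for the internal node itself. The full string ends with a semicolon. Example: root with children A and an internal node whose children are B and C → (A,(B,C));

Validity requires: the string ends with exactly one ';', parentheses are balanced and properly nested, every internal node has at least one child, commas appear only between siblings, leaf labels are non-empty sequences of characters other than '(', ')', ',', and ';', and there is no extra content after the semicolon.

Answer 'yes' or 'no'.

Input: ((,(B,N,U),Z,V),(A,P,K,R));
Paren balance: 4 '(' vs 4 ')' OK
Ends with single ';': True
Full parse: FAILS (empty leaf label at pos 2)
Valid: False

Answer: no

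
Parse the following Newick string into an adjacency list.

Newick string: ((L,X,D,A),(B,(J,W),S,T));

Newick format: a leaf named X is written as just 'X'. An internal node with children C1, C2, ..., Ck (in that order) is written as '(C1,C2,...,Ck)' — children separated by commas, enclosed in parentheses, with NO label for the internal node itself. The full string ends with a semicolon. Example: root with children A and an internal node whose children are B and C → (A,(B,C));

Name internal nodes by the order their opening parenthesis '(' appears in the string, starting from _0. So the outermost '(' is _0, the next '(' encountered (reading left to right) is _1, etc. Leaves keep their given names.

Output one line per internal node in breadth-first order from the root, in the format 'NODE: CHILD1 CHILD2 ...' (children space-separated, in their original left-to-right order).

Answer: _0: _1 _2
_1: L X D A
_2: B _3 S T
_3: J W

Derivation:
Input: ((L,X,D,A),(B,(J,W),S,T));
Scanning left-to-right, naming '(' by encounter order:
  pos 0: '(' -> open internal node _0 (depth 1)
  pos 1: '(' -> open internal node _1 (depth 2)
  pos 9: ')' -> close internal node _1 (now at depth 1)
  pos 11: '(' -> open internal node _2 (depth 2)
  pos 14: '(' -> open internal node _3 (depth 3)
  pos 18: ')' -> close internal node _3 (now at depth 2)
  pos 23: ')' -> close internal node _2 (now at depth 1)
  pos 24: ')' -> close internal node _0 (now at depth 0)
Total internal nodes: 4
BFS adjacency from root:
  _0: _1 _2
  _1: L X D A
  _2: B _3 S T
  _3: J W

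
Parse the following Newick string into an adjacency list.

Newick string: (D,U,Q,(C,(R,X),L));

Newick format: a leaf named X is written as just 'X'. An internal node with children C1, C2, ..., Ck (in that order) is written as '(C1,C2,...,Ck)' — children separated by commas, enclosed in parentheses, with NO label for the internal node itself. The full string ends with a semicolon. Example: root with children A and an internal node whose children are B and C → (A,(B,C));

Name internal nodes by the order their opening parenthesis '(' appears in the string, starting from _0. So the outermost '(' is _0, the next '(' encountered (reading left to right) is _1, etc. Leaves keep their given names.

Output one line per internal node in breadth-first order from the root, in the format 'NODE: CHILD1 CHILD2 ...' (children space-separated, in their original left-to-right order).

Answer: _0: D U Q _1
_1: C _2 L
_2: R X

Derivation:
Input: (D,U,Q,(C,(R,X),L));
Scanning left-to-right, naming '(' by encounter order:
  pos 0: '(' -> open internal node _0 (depth 1)
  pos 7: '(' -> open internal node _1 (depth 2)
  pos 10: '(' -> open internal node _2 (depth 3)
  pos 14: ')' -> close internal node _2 (now at depth 2)
  pos 17: ')' -> close internal node _1 (now at depth 1)
  pos 18: ')' -> close internal node _0 (now at depth 0)
Total internal nodes: 3
BFS adjacency from root:
  _0: D U Q _1
  _1: C _2 L
  _2: R X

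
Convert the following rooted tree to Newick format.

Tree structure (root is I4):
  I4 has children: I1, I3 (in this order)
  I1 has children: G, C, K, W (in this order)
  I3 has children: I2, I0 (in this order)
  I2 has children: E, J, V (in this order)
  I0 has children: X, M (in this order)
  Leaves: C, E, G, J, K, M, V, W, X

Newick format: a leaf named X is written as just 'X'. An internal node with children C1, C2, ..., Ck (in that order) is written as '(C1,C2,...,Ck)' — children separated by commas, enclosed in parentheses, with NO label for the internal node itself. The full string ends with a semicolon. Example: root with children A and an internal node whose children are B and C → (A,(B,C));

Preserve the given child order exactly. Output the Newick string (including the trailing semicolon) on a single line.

Answer: ((G,C,K,W),((E,J,V),(X,M)));

Derivation:
internal I4 with children ['I1', 'I3']
  internal I1 with children ['G', 'C', 'K', 'W']
    leaf 'G' → 'G'
    leaf 'C' → 'C'
    leaf 'K' → 'K'
    leaf 'W' → 'W'
  → '(G,C,K,W)'
  internal I3 with children ['I2', 'I0']
    internal I2 with children ['E', 'J', 'V']
      leaf 'E' → 'E'
      leaf 'J' → 'J'
      leaf 'V' → 'V'
    → '(E,J,V)'
    internal I0 with children ['X', 'M']
      leaf 'X' → 'X'
      leaf 'M' → 'M'
    → '(X,M)'
  → '((E,J,V),(X,M))'
→ '((G,C,K,W),((E,J,V),(X,M)))'
Final: ((G,C,K,W),((E,J,V),(X,M)));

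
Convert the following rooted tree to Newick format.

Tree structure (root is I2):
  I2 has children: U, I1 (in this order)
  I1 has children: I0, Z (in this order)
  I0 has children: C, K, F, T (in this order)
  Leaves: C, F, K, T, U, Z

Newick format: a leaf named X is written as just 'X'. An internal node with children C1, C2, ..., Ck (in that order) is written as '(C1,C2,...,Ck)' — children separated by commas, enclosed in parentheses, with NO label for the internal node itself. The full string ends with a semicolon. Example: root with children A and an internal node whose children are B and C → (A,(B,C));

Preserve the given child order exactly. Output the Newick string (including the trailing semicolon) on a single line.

internal I2 with children ['U', 'I1']
  leaf 'U' → 'U'
  internal I1 with children ['I0', 'Z']
    internal I0 with children ['C', 'K', 'F', 'T']
      leaf 'C' → 'C'
      leaf 'K' → 'K'
      leaf 'F' → 'F'
      leaf 'T' → 'T'
    → '(C,K,F,T)'
    leaf 'Z' → 'Z'
  → '((C,K,F,T),Z)'
→ '(U,((C,K,F,T),Z))'
Final: (U,((C,K,F,T),Z));

Answer: (U,((C,K,F,T),Z));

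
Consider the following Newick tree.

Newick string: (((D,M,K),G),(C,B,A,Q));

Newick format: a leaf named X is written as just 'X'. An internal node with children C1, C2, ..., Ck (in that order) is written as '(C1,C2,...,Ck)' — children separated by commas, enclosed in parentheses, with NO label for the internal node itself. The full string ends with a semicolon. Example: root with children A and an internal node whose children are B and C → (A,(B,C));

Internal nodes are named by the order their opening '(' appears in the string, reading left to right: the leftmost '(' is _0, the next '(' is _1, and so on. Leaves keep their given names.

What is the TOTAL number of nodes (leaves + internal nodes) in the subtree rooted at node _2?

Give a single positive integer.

Answer: 4

Derivation:
Newick: (((D,M,K),G),(C,B,A,Q));
Locate _2: it is the '(' at position 2 (the 3rd '(' reading left to right).
Query: subtree rooted at _2
_2: subtree_size = 1 + 3
  D: subtree_size = 1 + 0
  M: subtree_size = 1 + 0
  K: subtree_size = 1 + 0
Total subtree size of _2: 4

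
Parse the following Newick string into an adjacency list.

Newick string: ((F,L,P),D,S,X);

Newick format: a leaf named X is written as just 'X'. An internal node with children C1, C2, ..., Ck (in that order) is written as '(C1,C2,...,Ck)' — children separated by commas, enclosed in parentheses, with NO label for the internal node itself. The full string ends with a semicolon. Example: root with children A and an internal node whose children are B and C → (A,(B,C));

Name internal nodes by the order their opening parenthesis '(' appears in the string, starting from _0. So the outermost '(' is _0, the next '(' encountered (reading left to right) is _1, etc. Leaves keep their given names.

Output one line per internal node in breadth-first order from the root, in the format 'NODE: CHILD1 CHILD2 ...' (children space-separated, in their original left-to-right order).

Input: ((F,L,P),D,S,X);
Scanning left-to-right, naming '(' by encounter order:
  pos 0: '(' -> open internal node _0 (depth 1)
  pos 1: '(' -> open internal node _1 (depth 2)
  pos 7: ')' -> close internal node _1 (now at depth 1)
  pos 14: ')' -> close internal node _0 (now at depth 0)
Total internal nodes: 2
BFS adjacency from root:
  _0: _1 D S X
  _1: F L P

Answer: _0: _1 D S X
_1: F L P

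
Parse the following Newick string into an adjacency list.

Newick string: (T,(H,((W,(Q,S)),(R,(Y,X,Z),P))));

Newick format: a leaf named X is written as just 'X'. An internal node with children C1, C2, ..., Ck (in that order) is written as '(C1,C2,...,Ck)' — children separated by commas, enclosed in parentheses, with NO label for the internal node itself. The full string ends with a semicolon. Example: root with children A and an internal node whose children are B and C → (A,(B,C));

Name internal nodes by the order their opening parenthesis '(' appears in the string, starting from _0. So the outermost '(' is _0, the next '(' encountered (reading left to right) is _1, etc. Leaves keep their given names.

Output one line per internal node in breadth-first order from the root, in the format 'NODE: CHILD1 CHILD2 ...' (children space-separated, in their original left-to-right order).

Input: (T,(H,((W,(Q,S)),(R,(Y,X,Z),P))));
Scanning left-to-right, naming '(' by encounter order:
  pos 0: '(' -> open internal node _0 (depth 1)
  pos 3: '(' -> open internal node _1 (depth 2)
  pos 6: '(' -> open internal node _2 (depth 3)
  pos 7: '(' -> open internal node _3 (depth 4)
  pos 10: '(' -> open internal node _4 (depth 5)
  pos 14: ')' -> close internal node _4 (now at depth 4)
  pos 15: ')' -> close internal node _3 (now at depth 3)
  pos 17: '(' -> open internal node _5 (depth 4)
  pos 20: '(' -> open internal node _6 (depth 5)
  pos 26: ')' -> close internal node _6 (now at depth 4)
  pos 29: ')' -> close internal node _5 (now at depth 3)
  pos 30: ')' -> close internal node _2 (now at depth 2)
  pos 31: ')' -> close internal node _1 (now at depth 1)
  pos 32: ')' -> close internal node _0 (now at depth 0)
Total internal nodes: 7
BFS adjacency from root:
  _0: T _1
  _1: H _2
  _2: _3 _5
  _3: W _4
  _5: R _6 P
  _4: Q S
  _6: Y X Z

Answer: _0: T _1
_1: H _2
_2: _3 _5
_3: W _4
_5: R _6 P
_4: Q S
_6: Y X Z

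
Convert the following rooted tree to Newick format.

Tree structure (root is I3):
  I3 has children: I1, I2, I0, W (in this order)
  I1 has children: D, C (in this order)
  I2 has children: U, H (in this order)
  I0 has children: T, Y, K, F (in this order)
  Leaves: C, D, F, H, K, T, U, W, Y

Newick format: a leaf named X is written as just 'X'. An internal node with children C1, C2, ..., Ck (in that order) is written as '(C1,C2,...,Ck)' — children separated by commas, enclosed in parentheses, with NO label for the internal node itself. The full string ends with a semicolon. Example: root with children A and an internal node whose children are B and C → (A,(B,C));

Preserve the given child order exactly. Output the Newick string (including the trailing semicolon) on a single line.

internal I3 with children ['I1', 'I2', 'I0', 'W']
  internal I1 with children ['D', 'C']
    leaf 'D' → 'D'
    leaf 'C' → 'C'
  → '(D,C)'
  internal I2 with children ['U', 'H']
    leaf 'U' → 'U'
    leaf 'H' → 'H'
  → '(U,H)'
  internal I0 with children ['T', 'Y', 'K', 'F']
    leaf 'T' → 'T'
    leaf 'Y' → 'Y'
    leaf 'K' → 'K'
    leaf 'F' → 'F'
  → '(T,Y,K,F)'
  leaf 'W' → 'W'
→ '((D,C),(U,H),(T,Y,K,F),W)'
Final: ((D,C),(U,H),(T,Y,K,F),W);

Answer: ((D,C),(U,H),(T,Y,K,F),W);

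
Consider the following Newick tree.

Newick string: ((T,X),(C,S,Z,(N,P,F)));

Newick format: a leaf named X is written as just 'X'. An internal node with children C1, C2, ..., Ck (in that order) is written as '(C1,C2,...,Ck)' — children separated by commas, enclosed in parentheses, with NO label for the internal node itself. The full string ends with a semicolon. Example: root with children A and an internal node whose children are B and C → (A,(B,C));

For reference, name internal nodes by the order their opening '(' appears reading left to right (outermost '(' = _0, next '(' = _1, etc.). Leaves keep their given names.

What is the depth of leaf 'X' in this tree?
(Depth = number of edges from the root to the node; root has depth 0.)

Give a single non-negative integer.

Answer: 2

Derivation:
Newick: ((T,X),(C,S,Z,(N,P,F)));
Naming internals by '(' encounter order: outermost '(' = _0, next = _1, ...
Query node: X
Path from root: _0 -> _1 -> X
Depth of X: 2 (number of edges from root)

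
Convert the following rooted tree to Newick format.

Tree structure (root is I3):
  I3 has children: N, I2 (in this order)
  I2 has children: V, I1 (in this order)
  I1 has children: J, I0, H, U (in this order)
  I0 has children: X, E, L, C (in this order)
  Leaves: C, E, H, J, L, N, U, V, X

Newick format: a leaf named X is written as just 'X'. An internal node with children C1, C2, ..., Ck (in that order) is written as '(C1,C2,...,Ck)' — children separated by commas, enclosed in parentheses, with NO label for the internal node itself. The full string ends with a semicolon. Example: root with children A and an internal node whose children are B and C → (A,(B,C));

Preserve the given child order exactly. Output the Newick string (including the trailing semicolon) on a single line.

Answer: (N,(V,(J,(X,E,L,C),H,U)));

Derivation:
internal I3 with children ['N', 'I2']
  leaf 'N' → 'N'
  internal I2 with children ['V', 'I1']
    leaf 'V' → 'V'
    internal I1 with children ['J', 'I0', 'H', 'U']
      leaf 'J' → 'J'
      internal I0 with children ['X', 'E', 'L', 'C']
        leaf 'X' → 'X'
        leaf 'E' → 'E'
        leaf 'L' → 'L'
        leaf 'C' → 'C'
      → '(X,E,L,C)'
      leaf 'H' → 'H'
      leaf 'U' → 'U'
    → '(J,(X,E,L,C),H,U)'
  → '(V,(J,(X,E,L,C),H,U))'
→ '(N,(V,(J,(X,E,L,C),H,U)))'
Final: (N,(V,(J,(X,E,L,C),H,U)));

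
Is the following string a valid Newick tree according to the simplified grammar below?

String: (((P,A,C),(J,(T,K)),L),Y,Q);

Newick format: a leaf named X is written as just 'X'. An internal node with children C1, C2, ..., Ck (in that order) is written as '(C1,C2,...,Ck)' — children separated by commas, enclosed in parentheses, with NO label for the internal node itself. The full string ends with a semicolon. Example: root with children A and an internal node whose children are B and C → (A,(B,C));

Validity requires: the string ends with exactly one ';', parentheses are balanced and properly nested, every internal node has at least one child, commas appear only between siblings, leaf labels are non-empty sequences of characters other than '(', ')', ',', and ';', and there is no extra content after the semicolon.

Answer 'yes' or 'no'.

Answer: yes

Derivation:
Input: (((P,A,C),(J,(T,K)),L),Y,Q);
Paren balance: 5 '(' vs 5 ')' OK
Ends with single ';': True
Full parse: OK
Valid: True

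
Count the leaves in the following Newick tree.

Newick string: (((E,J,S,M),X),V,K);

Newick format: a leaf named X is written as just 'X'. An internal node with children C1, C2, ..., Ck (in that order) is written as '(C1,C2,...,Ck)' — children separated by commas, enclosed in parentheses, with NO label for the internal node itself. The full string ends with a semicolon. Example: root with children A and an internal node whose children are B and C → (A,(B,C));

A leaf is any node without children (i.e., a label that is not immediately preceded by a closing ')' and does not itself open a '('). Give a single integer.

Answer: 7

Derivation:
Newick: (((E,J,S,M),X),V,K);
Scan left-to-right; a leaf is any maximal label run not followed by '(':
  pos 3: leaf 'E' → count = 1
  pos 5: leaf 'J' → count = 2
  pos 7: leaf 'S' → count = 3
  pos 9: leaf 'M' → count = 4
  pos 12: leaf 'X' → count = 5
  pos 15: leaf 'V' → count = 6
  pos 17: leaf 'K' → count = 7
Total leaves: 7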